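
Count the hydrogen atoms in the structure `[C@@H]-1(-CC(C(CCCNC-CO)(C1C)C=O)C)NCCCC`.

Hydrogens are implicit in SMILES; fill each atom to its normal valence:
  9 × C: 2 H each → 18
  4 × C: 1 H each → 4
  3 × C: 3 H each → 9
  2 × N: 1 H each → 2
  1 × C: no H
  1 × O: 1 H
  1 × O: no H
  Total hydrogens = 34.

34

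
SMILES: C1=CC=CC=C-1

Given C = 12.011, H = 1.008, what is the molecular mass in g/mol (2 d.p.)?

78.11

Molecular formula: C6H6.
M = 6×12.011 + 6×1.008 = 78.11 g/mol.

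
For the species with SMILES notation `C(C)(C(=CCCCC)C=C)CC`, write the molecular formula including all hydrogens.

Heavy atoms from the SMILES: 12 C.
Implicit hydrogens by atom environment:
  5 × C: 2 H each → 10
  3 × C: 3 H each → 9
  3 × C: 1 H each → 3
  1 × C: no H
  Total hydrogens = 22.
Molecular formula: C12H22

C12H22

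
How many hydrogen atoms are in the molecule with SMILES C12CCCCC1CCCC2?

Hydrogens are implicit in SMILES; fill each atom to its normal valence:
  8 × C: 2 H each → 16
  2 × C: 1 H each → 2
  Total hydrogens = 18.

18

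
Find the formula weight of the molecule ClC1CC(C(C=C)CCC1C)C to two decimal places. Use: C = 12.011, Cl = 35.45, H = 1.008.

Molecular formula: C11H19Cl.
M = 11×12.011 + 1×35.45 + 19×1.008 = 186.72 g/mol.

186.72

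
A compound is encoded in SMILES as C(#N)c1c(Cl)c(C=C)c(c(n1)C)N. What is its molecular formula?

C9H8ClN3

Heavy atoms from the SMILES: 9 C, 1 Cl, 3 N.
Implicit hydrogens by atom environment:
  5 × C (aromatic): no H
  1 × C: 3 H
  1 × C: 2 H
  1 × C: 1 H
  1 × C: no H
  1 × Cl: no H
  1 × N: 2 H
  1 × N (aromatic): no H
  1 × N: no H
  Total hydrogens = 8.
Molecular formula: C9H8ClN3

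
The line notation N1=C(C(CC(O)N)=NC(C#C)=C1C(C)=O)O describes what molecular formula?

Heavy atoms from the SMILES: 10 C, 3 N, 3 O.
Implicit hydrogens by atom environment:
  4 × C (aromatic): no H
  2 × C: 1 H each → 2
  2 × C: no H
  2 × N (aromatic): no H
  2 × O: 1 H each → 2
  1 × C: 3 H
  1 × C: 2 H
  1 × N: 2 H
  1 × O: no H
  Total hydrogens = 11.
Molecular formula: C10H11N3O3

C10H11N3O3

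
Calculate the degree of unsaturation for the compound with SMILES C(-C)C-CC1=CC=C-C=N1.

4

Molecular formula from the SMILES: C9H13N.
DoU = (2C + 2 + N − H − X)/2 = (2·9 + 2 + 1 − 13 − 0)/2 = 8/2 = 4.
(Structurally: 1 ring(s) + 3 π bond(s) = 4.)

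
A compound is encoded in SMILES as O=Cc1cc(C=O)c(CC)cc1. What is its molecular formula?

Heavy atoms from the SMILES: 10 C, 2 O.
Implicit hydrogens by atom environment:
  3 × C (aromatic): 1 H each → 3
  3 × C (aromatic): no H
  2 × C: 1 H each → 2
  2 × O: no H
  1 × C: 3 H
  1 × C: 2 H
  Total hydrogens = 10.
Molecular formula: C10H10O2

C10H10O2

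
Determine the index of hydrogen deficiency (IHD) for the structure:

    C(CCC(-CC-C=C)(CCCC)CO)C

1

Molecular formula from the SMILES: C14H28O.
DoU = (2C + 2 + N − H − X)/2 = (2·14 + 2 + 0 − 28 − 0)/2 = 2/2 = 1.
(Structurally: 0 ring(s) + 1 π bond(s) = 1.)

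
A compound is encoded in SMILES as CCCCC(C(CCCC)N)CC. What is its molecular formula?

Heavy atoms from the SMILES: 12 C, 1 N.
Implicit hydrogens by atom environment:
  7 × C: 2 H each → 14
  3 × C: 3 H each → 9
  2 × C: 1 H each → 2
  1 × N: 2 H
  Total hydrogens = 27.
Molecular formula: C12H27N

C12H27N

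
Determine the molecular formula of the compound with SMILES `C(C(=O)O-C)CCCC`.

C7H14O2

Heavy atoms from the SMILES: 7 C, 2 O.
Implicit hydrogens by atom environment:
  4 × C: 2 H each → 8
  2 × C: 3 H each → 6
  2 × O: no H
  1 × C: no H
  Total hydrogens = 14.
Molecular formula: C7H14O2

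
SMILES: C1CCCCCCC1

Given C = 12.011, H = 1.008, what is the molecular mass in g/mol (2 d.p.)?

112.22

Molecular formula: C8H16.
M = 8×12.011 + 16×1.008 = 112.22 g/mol.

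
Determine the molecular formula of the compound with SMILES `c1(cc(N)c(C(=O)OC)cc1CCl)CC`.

Heavy atoms from the SMILES: 11 C, 1 Cl, 1 N, 2 O.
Implicit hydrogens by atom environment:
  4 × C (aromatic): no H
  2 × C: 3 H each → 6
  2 × C: 2 H each → 4
  2 × C (aromatic): 1 H each → 2
  2 × O: no H
  1 × C: no H
  1 × Cl: no H
  1 × N: 2 H
  Total hydrogens = 14.
Molecular formula: C11H14ClNO2

C11H14ClNO2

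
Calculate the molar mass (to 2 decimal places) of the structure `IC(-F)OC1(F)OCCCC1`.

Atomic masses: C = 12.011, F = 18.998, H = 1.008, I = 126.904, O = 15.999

278.04

Molecular formula: C6H9F2IO2.
M = 6×12.011 + 2×18.998 + 9×1.008 + 1×126.904 + 2×15.999 = 278.04 g/mol.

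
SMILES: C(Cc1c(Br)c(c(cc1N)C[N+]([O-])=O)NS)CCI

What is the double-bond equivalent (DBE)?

Molecular formula from the SMILES: C11H15BrIN3O2S.
DoU = (2C + 2 + N − H − X)/2 = (2·11 + 2 + 3 − 15 − 2)/2 = 10/2 = 5.
(Structurally: 1 ring(s) + 4 π bond(s) = 5.)

5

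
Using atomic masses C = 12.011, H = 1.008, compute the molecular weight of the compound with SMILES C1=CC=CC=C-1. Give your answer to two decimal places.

Molecular formula: C6H6.
M = 6×12.011 + 6×1.008 = 78.11 g/mol.

78.11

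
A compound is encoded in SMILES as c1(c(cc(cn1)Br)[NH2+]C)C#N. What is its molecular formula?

Heavy atoms from the SMILES: 1 Br, 7 C, 3 N.
Implicit hydrogens by atom environment:
  3 × C (aromatic): no H
  2 × C (aromatic): 1 H each → 2
  1 × Br: no H
  1 × C: 3 H
  1 × C: no H
  1 × N (charge +1): 2 H
  1 × N (aromatic): no H
  1 × N: no H
  Total hydrogens = 7.
Net charge +1.
Molecular formula: C7H7BrN3+

C7H7BrN3+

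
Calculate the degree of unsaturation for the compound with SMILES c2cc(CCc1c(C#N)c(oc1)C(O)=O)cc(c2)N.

Molecular formula from the SMILES: C14H12N2O3.
DoU = (2C + 2 + N − H − X)/2 = (2·14 + 2 + 2 − 12 − 0)/2 = 20/2 = 10.
(Structurally: 2 ring(s) + 8 π bond(s) = 10.)

10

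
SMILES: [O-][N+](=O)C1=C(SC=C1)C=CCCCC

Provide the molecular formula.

Heavy atoms from the SMILES: 10 C, 1 N, 2 O, 1 S.
Implicit hydrogens by atom environment:
  3 × C: 2 H each → 6
  2 × C (aromatic): 1 H each → 2
  2 × C: 1 H each → 2
  2 × C (aromatic): no H
  1 × C: 3 H
  1 × N (charge +1): no H
  1 × O: no H
  1 × O (charge -1): no H
  1 × S (aromatic): no H
  Total hydrogens = 13.
Molecular formula: C10H13NO2S

C10H13NO2S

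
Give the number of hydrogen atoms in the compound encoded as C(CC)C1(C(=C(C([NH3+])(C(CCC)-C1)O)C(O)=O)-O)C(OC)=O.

26

Hydrogens are implicit in SMILES; fill each atom to its normal valence:
  6 × C: no H
  5 × C: 2 H each → 10
  3 × C: 3 H each → 9
  3 × O: 1 H each → 3
  3 × O: no H
  1 × C: 1 H
  1 × N (charge +1): 3 H
  Total hydrogens = 26.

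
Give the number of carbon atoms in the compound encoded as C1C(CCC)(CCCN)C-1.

9

The symbol for carbon appears 9 times in the SMILES.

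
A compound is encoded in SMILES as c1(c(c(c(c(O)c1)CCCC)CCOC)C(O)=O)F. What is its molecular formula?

Heavy atoms from the SMILES: 14 C, 1 F, 4 O.
Implicit hydrogens by atom environment:
  5 × C: 2 H each → 10
  5 × C (aromatic): no H
  2 × C: 3 H each → 6
  2 × O: 1 H each → 2
  2 × O: no H
  1 × C (aromatic): 1 H
  1 × C: no H
  1 × F: no H
  Total hydrogens = 19.
Molecular formula: C14H19FO4

C14H19FO4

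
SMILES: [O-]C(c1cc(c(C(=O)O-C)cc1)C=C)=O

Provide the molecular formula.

C11H9O4-

Heavy atoms from the SMILES: 11 C, 4 O.
Implicit hydrogens by atom environment:
  3 × C (aromatic): 1 H each → 3
  3 × C (aromatic): no H
  3 × O: no H
  2 × C: no H
  1 × C: 3 H
  1 × C: 2 H
  1 × C: 1 H
  1 × O (charge -1): no H
  Total hydrogens = 9.
Net charge -1.
Molecular formula: C11H9O4-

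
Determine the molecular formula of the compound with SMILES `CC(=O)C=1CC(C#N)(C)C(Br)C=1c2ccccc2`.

Heavy atoms from the SMILES: 1 Br, 15 C, 1 N, 1 O.
Implicit hydrogens by atom environment:
  5 × C (aromatic): 1 H each → 5
  5 × C: no H
  2 × C: 3 H each → 6
  1 × Br: no H
  1 × C: 2 H
  1 × C: 1 H
  1 × C (aromatic): no H
  1 × N: no H
  1 × O: no H
  Total hydrogens = 14.
Molecular formula: C15H14BrNO

C15H14BrNO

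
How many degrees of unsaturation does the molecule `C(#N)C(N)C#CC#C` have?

Molecular formula from the SMILES: C6H4N2.
DoU = (2C + 2 + N − H − X)/2 = (2·6 + 2 + 2 − 4 − 0)/2 = 12/2 = 6.
(Structurally: 0 ring(s) + 6 π bond(s) = 6.)

6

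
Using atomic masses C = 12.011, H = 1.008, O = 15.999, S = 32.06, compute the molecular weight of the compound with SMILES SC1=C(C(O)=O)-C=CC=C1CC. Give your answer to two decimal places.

182.24

Molecular formula: C9H10O2S.
M = 9×12.011 + 10×1.008 + 2×15.999 + 1×32.06 = 182.24 g/mol.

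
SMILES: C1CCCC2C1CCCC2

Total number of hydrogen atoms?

Hydrogens are implicit in SMILES; fill each atom to its normal valence:
  8 × C: 2 H each → 16
  2 × C: 1 H each → 2
  Total hydrogens = 18.

18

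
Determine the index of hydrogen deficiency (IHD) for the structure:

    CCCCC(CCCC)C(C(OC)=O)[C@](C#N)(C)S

Molecular formula from the SMILES: C15H27NO2S.
DoU = (2C + 2 + N − H − X)/2 = (2·15 + 2 + 1 − 27 − 0)/2 = 6/2 = 3.
(Structurally: 0 ring(s) + 3 π bond(s) = 3.)

3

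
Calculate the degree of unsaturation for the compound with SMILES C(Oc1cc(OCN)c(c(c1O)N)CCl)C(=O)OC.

Molecular formula from the SMILES: C11H15ClN2O5.
DoU = (2C + 2 + N − H − X)/2 = (2·11 + 2 + 2 − 15 − 1)/2 = 10/2 = 5.
(Structurally: 1 ring(s) + 4 π bond(s) = 5.)

5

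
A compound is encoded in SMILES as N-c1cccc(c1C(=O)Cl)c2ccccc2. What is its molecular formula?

Heavy atoms from the SMILES: 13 C, 1 Cl, 1 N, 1 O.
Implicit hydrogens by atom environment:
  8 × C (aromatic): 1 H each → 8
  4 × C (aromatic): no H
  1 × C: no H
  1 × Cl: no H
  1 × N: 2 H
  1 × O: no H
  Total hydrogens = 10.
Molecular formula: C13H10ClNO

C13H10ClNO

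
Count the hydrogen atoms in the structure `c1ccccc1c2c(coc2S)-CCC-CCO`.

18

Hydrogens are implicit in SMILES; fill each atom to its normal valence:
  6 × C (aromatic): 1 H each → 6
  5 × C: 2 H each → 10
  4 × C (aromatic): no H
  1 × O: 1 H
  1 × O (aromatic): no H
  1 × S: 1 H
  Total hydrogens = 18.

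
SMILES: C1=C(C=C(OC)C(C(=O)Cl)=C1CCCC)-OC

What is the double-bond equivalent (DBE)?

5

Molecular formula from the SMILES: C13H17ClO3.
DoU = (2C + 2 + N − H − X)/2 = (2·13 + 2 + 0 − 17 − 1)/2 = 10/2 = 5.
(Structurally: 1 ring(s) + 4 π bond(s) = 5.)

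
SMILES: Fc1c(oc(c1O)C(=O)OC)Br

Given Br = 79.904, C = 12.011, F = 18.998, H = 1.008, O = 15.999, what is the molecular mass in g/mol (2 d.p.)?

Molecular formula: C6H4BrFO4.
M = 1×79.904 + 6×12.011 + 1×18.998 + 4×1.008 + 4×15.999 = 239.00 g/mol.

239.00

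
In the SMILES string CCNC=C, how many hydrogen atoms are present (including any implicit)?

9

Hydrogens are implicit in SMILES; fill each atom to its normal valence:
  2 × C: 2 H each → 4
  1 × C: 3 H
  1 × C: 1 H
  1 × N: 1 H
  Total hydrogens = 9.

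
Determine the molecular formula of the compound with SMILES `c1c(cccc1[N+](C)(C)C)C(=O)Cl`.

Heavy atoms from the SMILES: 10 C, 1 Cl, 1 N, 1 O.
Implicit hydrogens by atom environment:
  4 × C (aromatic): 1 H each → 4
  3 × C: 3 H each → 9
  2 × C (aromatic): no H
  1 × C: no H
  1 × Cl: no H
  1 × N (charge +1): no H
  1 × O: no H
  Total hydrogens = 13.
Net charge +1.
Molecular formula: C10H13ClNO+

C10H13ClNO+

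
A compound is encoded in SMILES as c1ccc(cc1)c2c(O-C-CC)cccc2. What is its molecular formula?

Heavy atoms from the SMILES: 15 C, 1 O.
Implicit hydrogens by atom environment:
  9 × C (aromatic): 1 H each → 9
  3 × C (aromatic): no H
  2 × C: 2 H each → 4
  1 × C: 3 H
  1 × O: no H
  Total hydrogens = 16.
Molecular formula: C15H16O

C15H16O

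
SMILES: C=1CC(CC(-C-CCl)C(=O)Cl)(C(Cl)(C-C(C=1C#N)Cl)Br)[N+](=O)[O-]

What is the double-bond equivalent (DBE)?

6

Molecular formula from the SMILES: C13H13BrCl4N2O3.
DoU = (2C + 2 + N − H − X)/2 = (2·13 + 2 + 2 − 13 − 5)/2 = 12/2 = 6.
(Structurally: 1 ring(s) + 5 π bond(s) = 6.)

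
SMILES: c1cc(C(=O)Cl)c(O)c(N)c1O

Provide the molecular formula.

Heavy atoms from the SMILES: 7 C, 1 Cl, 1 N, 3 O.
Implicit hydrogens by atom environment:
  4 × C (aromatic): no H
  2 × C (aromatic): 1 H each → 2
  2 × O: 1 H each → 2
  1 × C: no H
  1 × Cl: no H
  1 × N: 2 H
  1 × O: no H
  Total hydrogens = 6.
Molecular formula: C7H6ClNO3

C7H6ClNO3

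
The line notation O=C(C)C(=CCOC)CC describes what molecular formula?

Heavy atoms from the SMILES: 8 C, 2 O.
Implicit hydrogens by atom environment:
  3 × C: 3 H each → 9
  2 × C: 2 H each → 4
  2 × C: no H
  2 × O: no H
  1 × C: 1 H
  Total hydrogens = 14.
Molecular formula: C8H14O2

C8H14O2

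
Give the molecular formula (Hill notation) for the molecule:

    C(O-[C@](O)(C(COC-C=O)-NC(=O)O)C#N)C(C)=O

C10H14N2O7

Heavy atoms from the SMILES: 10 C, 2 N, 7 O.
Implicit hydrogens by atom environment:
  5 × O: no H
  4 × C: no H
  3 × C: 2 H each → 6
  2 × C: 1 H each → 2
  2 × O: 1 H each → 2
  1 × C: 3 H
  1 × N: 1 H
  1 × N: no H
  Total hydrogens = 14.
Molecular formula: C10H14N2O7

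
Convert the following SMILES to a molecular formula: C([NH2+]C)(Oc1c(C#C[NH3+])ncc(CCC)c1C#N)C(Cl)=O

Heavy atoms from the SMILES: 14 C, 1 Cl, 4 N, 2 O.
Implicit hydrogens by atom environment:
  4 × C (aromatic): no H
  4 × C: no H
  2 × C: 3 H each → 6
  2 × C: 2 H each → 4
  2 × O: no H
  1 × C (aromatic): 1 H
  1 × C: 1 H
  1 × Cl: no H
  1 × N (charge +1): 3 H
  1 × N (charge +1): 2 H
  1 × N (aromatic): no H
  1 × N: no H
  Total hydrogens = 17.
Net charge +2.
Molecular formula: [C14H17ClN4O2]2+

[C14H17ClN4O2]2+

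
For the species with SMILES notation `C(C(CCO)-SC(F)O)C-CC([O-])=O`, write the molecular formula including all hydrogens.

C8H14FO4S-

Heavy atoms from the SMILES: 8 C, 1 F, 4 O, 1 S.
Implicit hydrogens by atom environment:
  5 × C: 2 H each → 10
  2 × C: 1 H each → 2
  2 × O: 1 H each → 2
  1 × C: no H
  1 × F: no H
  1 × O: no H
  1 × O (charge -1): no H
  1 × S: no H
  Total hydrogens = 14.
Net charge -1.
Molecular formula: C8H14FO4S-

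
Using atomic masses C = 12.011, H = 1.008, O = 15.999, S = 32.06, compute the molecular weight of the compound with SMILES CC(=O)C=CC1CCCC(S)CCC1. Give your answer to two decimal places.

212.35

Molecular formula: C12H20OS.
M = 12×12.011 + 20×1.008 + 1×15.999 + 1×32.06 = 212.35 g/mol.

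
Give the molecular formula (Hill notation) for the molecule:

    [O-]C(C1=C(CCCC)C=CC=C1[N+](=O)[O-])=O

Heavy atoms from the SMILES: 11 C, 1 N, 4 O.
Implicit hydrogens by atom environment:
  3 × C: 2 H each → 6
  3 × C (aromatic): 1 H each → 3
  3 × C (aromatic): no H
  2 × O: no H
  2 × O (charge -1): no H
  1 × C: 3 H
  1 × C: no H
  1 × N (charge +1): no H
  Total hydrogens = 12.
Net charge -1.
Molecular formula: C11H12NO4-

C11H12NO4-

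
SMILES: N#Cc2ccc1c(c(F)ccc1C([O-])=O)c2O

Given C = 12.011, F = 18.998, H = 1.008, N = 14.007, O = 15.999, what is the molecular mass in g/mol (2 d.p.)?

Molecular formula: C12H5FNO3-.
M = 12×12.011 + 1×18.998 + 5×1.008 + 1×14.007 + 3×15.999 = 230.17 g/mol.

230.17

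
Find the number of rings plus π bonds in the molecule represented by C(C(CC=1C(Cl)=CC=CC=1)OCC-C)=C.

Molecular formula from the SMILES: C13H17ClO.
DoU = (2C + 2 + N − H − X)/2 = (2·13 + 2 + 0 − 17 − 1)/2 = 10/2 = 5.
(Structurally: 1 ring(s) + 4 π bond(s) = 5.)

5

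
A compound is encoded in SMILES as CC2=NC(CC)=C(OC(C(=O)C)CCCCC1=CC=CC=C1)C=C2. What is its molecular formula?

C21H27NO2

Heavy atoms from the SMILES: 21 C, 1 N, 2 O.
Implicit hydrogens by atom environment:
  7 × C (aromatic): 1 H each → 7
  5 × C: 2 H each → 10
  4 × C (aromatic): no H
  3 × C: 3 H each → 9
  2 × O: no H
  1 × C: 1 H
  1 × C: no H
  1 × N (aromatic): no H
  Total hydrogens = 27.
Molecular formula: C21H27NO2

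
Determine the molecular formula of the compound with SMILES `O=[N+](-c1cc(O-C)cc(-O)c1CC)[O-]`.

Heavy atoms from the SMILES: 9 C, 1 N, 4 O.
Implicit hydrogens by atom environment:
  4 × C (aromatic): no H
  2 × C: 3 H each → 6
  2 × C (aromatic): 1 H each → 2
  2 × O: no H
  1 × C: 2 H
  1 × N (charge +1): no H
  1 × O: 1 H
  1 × O (charge -1): no H
  Total hydrogens = 11.
Molecular formula: C9H11NO4

C9H11NO4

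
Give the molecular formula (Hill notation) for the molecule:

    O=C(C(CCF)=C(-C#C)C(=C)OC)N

C10H12FNO2

Heavy atoms from the SMILES: 10 C, 1 F, 1 N, 2 O.
Implicit hydrogens by atom environment:
  5 × C: no H
  3 × C: 2 H each → 6
  2 × O: no H
  1 × C: 3 H
  1 × C: 1 H
  1 × F: no H
  1 × N: 2 H
  Total hydrogens = 12.
Molecular formula: C10H12FNO2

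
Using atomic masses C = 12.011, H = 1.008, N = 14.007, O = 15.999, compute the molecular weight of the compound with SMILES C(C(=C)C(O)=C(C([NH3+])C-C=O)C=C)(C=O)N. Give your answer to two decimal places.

Molecular formula: C11H17N2O3+.
M = 11×12.011 + 17×1.008 + 2×14.007 + 3×15.999 = 225.27 g/mol.

225.27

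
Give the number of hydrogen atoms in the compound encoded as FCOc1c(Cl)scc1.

4

Hydrogens are implicit in SMILES; fill each atom to its normal valence:
  2 × C (aromatic): 1 H each → 2
  2 × C (aromatic): no H
  1 × C: 2 H
  1 × Cl: no H
  1 × F: no H
  1 × O: no H
  1 × S (aromatic): no H
  Total hydrogens = 4.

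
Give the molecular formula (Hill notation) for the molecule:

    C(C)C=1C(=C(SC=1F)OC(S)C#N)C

Heavy atoms from the SMILES: 9 C, 1 F, 1 N, 1 O, 2 S.
Implicit hydrogens by atom environment:
  4 × C (aromatic): no H
  2 × C: 3 H each → 6
  1 × C: 2 H
  1 × C: 1 H
  1 × C: no H
  1 × F: no H
  1 × N: no H
  1 × O: no H
  1 × S: 1 H
  1 × S (aromatic): no H
  Total hydrogens = 10.
Molecular formula: C9H10FNOS2

C9H10FNOS2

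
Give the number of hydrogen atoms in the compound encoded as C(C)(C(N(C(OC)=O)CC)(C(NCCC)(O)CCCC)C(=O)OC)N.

Hydrogens are implicit in SMILES; fill each atom to its normal valence:
  6 × C: 3 H each → 18
  6 × C: 2 H each → 12
  4 × C: no H
  4 × O: no H
  1 × C: 1 H
  1 × N: 2 H
  1 × N: 1 H
  1 × N: no H
  1 × O: 1 H
  Total hydrogens = 35.

35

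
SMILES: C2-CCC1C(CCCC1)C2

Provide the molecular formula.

Heavy atoms from the SMILES: 10 C.
Implicit hydrogens by atom environment:
  8 × C: 2 H each → 16
  2 × C: 1 H each → 2
  Total hydrogens = 18.
Molecular formula: C10H18

C10H18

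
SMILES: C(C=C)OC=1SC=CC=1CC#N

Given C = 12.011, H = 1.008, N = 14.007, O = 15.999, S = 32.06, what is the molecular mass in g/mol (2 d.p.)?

179.24

Molecular formula: C9H9NOS.
M = 9×12.011 + 9×1.008 + 1×14.007 + 1×15.999 + 1×32.06 = 179.24 g/mol.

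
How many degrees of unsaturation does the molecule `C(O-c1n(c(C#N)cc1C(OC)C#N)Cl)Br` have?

7

Molecular formula from the SMILES: C9H7BrClN3O2.
DoU = (2C + 2 + N − H − X)/2 = (2·9 + 2 + 3 − 7 − 2)/2 = 14/2 = 7.
(Structurally: 1 ring(s) + 6 π bond(s) = 7.)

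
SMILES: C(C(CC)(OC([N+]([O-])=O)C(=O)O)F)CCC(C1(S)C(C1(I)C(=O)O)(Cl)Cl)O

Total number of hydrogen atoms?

Hydrogens are implicit in SMILES; fill each atom to its normal valence:
  6 × C: no H
  4 × C: 2 H each → 8
  4 × O: no H
  3 × O: 1 H each → 3
  2 × C: 1 H each → 2
  2 × Cl: no H
  1 × C: 3 H
  1 × F: no H
  1 × I: no H
  1 × N (charge +1): no H
  1 × O (charge -1): no H
  1 × S: 1 H
  Total hydrogens = 17.

17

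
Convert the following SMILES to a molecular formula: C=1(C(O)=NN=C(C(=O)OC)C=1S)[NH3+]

C6H8N3O3S+

Heavy atoms from the SMILES: 6 C, 3 N, 3 O, 1 S.
Implicit hydrogens by atom environment:
  4 × C (aromatic): no H
  2 × N (aromatic): no H
  2 × O: no H
  1 × C: 3 H
  1 × C: no H
  1 × N (charge +1): 3 H
  1 × O: 1 H
  1 × S: 1 H
  Total hydrogens = 8.
Net charge +1.
Molecular formula: C6H8N3O3S+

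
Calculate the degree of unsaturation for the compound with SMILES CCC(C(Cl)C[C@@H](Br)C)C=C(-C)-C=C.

2

Molecular formula from the SMILES: C12H20BrCl.
DoU = (2C + 2 + N − H − X)/2 = (2·12 + 2 + 0 − 20 − 2)/2 = 4/2 = 2.
(Structurally: 0 ring(s) + 2 π bond(s) = 2.)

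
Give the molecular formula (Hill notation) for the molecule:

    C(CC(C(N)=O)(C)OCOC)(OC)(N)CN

C9H21N3O4

Heavy atoms from the SMILES: 9 C, 3 N, 4 O.
Implicit hydrogens by atom environment:
  4 × O: no H
  3 × C: 3 H each → 9
  3 × C: 2 H each → 6
  3 × C: no H
  3 × N: 2 H each → 6
  Total hydrogens = 21.
Molecular formula: C9H21N3O4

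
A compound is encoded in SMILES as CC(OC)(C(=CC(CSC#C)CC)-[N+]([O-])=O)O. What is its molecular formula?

C11H17NO4S

Heavy atoms from the SMILES: 11 C, 1 N, 4 O, 1 S.
Implicit hydrogens by atom environment:
  3 × C: 3 H each → 9
  3 × C: 1 H each → 3
  3 × C: no H
  2 × C: 2 H each → 4
  2 × O: no H
  1 × N (charge +1): no H
  1 × O: 1 H
  1 × O (charge -1): no H
  1 × S: no H
  Total hydrogens = 17.
Molecular formula: C11H17NO4S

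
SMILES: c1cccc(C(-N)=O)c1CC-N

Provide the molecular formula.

Heavy atoms from the SMILES: 9 C, 2 N, 1 O.
Implicit hydrogens by atom environment:
  4 × C (aromatic): 1 H each → 4
  2 × C: 2 H each → 4
  2 × C (aromatic): no H
  2 × N: 2 H each → 4
  1 × C: no H
  1 × O: no H
  Total hydrogens = 12.
Molecular formula: C9H12N2O

C9H12N2O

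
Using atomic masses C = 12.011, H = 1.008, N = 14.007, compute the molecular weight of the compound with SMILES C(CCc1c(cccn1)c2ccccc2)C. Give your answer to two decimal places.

Molecular formula: C15H17N.
M = 15×12.011 + 17×1.008 + 1×14.007 = 211.31 g/mol.

211.31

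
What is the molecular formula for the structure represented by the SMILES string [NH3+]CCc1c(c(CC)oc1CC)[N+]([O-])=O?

Heavy atoms from the SMILES: 10 C, 2 N, 3 O.
Implicit hydrogens by atom environment:
  4 × C: 2 H each → 8
  4 × C (aromatic): no H
  2 × C: 3 H each → 6
  1 × N (charge +1): 3 H
  1 × N (charge +1): no H
  1 × O (aromatic): no H
  1 × O: no H
  1 × O (charge -1): no H
  Total hydrogens = 17.
Net charge +1.
Molecular formula: C10H17N2O3+

C10H17N2O3+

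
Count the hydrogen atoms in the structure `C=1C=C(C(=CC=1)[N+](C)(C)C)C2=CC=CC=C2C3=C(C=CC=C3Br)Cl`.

Hydrogens are implicit in SMILES; fill each atom to its normal valence:
  11 × C (aromatic): 1 H each → 11
  7 × C (aromatic): no H
  3 × C: 3 H each → 9
  1 × Br: no H
  1 × Cl: no H
  1 × N (charge +1): no H
  Total hydrogens = 20.

20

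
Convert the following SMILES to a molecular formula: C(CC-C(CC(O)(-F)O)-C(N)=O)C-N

C8H17FN2O3

Heavy atoms from the SMILES: 8 C, 1 F, 2 N, 3 O.
Implicit hydrogens by atom environment:
  5 × C: 2 H each → 10
  2 × C: no H
  2 × N: 2 H each → 4
  2 × O: 1 H each → 2
  1 × C: 1 H
  1 × F: no H
  1 × O: no H
  Total hydrogens = 17.
Molecular formula: C8H17FN2O3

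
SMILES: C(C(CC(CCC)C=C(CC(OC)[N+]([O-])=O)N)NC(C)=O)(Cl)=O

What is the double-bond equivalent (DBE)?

4

Molecular formula from the SMILES: C14H24ClN3O5.
DoU = (2C + 2 + N − H − X)/2 = (2·14 + 2 + 3 − 24 − 1)/2 = 8/2 = 4.
(Structurally: 0 ring(s) + 4 π bond(s) = 4.)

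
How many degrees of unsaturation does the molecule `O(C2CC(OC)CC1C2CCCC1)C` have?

Molecular formula from the SMILES: C12H22O2.
DoU = (2C + 2 + N − H − X)/2 = (2·12 + 2 + 0 − 22 − 0)/2 = 4/2 = 2.
(Structurally: 2 ring(s) + 0 π bond(s) = 2.)

2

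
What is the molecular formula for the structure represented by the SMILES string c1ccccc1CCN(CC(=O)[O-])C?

C11H14NO2-

Heavy atoms from the SMILES: 11 C, 1 N, 2 O.
Implicit hydrogens by atom environment:
  5 × C (aromatic): 1 H each → 5
  3 × C: 2 H each → 6
  1 × C: 3 H
  1 × C (aromatic): no H
  1 × C: no H
  1 × N: no H
  1 × O: no H
  1 × O (charge -1): no H
  Total hydrogens = 14.
Net charge -1.
Molecular formula: C11H14NO2-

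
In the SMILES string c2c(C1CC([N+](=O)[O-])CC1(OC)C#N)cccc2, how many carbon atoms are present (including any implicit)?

13

The symbol for carbon appears 13 times in the SMILES. Lowercase c denotes aromatic carbon and counts toward C.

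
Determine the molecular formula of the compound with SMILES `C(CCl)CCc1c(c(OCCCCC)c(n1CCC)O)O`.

C16H28ClNO3

Heavy atoms from the SMILES: 16 C, 1 Cl, 1 N, 3 O.
Implicit hydrogens by atom environment:
  10 × C: 2 H each → 20
  4 × C (aromatic): no H
  2 × C: 3 H each → 6
  2 × O: 1 H each → 2
  1 × Cl: no H
  1 × N (aromatic): no H
  1 × O: no H
  Total hydrogens = 28.
Molecular formula: C16H28ClNO3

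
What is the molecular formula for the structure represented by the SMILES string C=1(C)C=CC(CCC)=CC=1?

C10H14

Heavy atoms from the SMILES: 10 C.
Implicit hydrogens by atom environment:
  4 × C (aromatic): 1 H each → 4
  2 × C: 3 H each → 6
  2 × C: 2 H each → 4
  2 × C (aromatic): no H
  Total hydrogens = 14.
Molecular formula: C10H14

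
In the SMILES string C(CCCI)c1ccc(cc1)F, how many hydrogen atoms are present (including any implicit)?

Hydrogens are implicit in SMILES; fill each atom to its normal valence:
  4 × C: 2 H each → 8
  4 × C (aromatic): 1 H each → 4
  2 × C (aromatic): no H
  1 × F: no H
  1 × I: no H
  Total hydrogens = 12.

12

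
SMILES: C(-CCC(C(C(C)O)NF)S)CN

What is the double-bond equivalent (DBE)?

0

Molecular formula from the SMILES: C8H19FN2OS.
DoU = (2C + 2 + N − H − X)/2 = (2·8 + 2 + 2 − 19 − 1)/2 = 0/2 = 0.
(Structurally: 0 ring(s) + 0 π bond(s) = 0.)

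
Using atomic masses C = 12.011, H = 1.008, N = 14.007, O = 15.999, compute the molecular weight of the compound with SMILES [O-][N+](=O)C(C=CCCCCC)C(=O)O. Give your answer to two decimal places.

201.22

Molecular formula: C9H15NO4.
M = 9×12.011 + 15×1.008 + 1×14.007 + 4×15.999 = 201.22 g/mol.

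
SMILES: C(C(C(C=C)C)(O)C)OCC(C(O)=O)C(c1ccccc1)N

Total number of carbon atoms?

The symbol for carbon appears 17 times in the SMILES. Lowercase c denotes aromatic carbon and counts toward C.

17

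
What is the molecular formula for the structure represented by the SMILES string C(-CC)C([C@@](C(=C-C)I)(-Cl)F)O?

Heavy atoms from the SMILES: 8 C, 1 Cl, 1 F, 1 I, 1 O.
Implicit hydrogens by atom environment:
  2 × C: 3 H each → 6
  2 × C: 2 H each → 4
  2 × C: 1 H each → 2
  2 × C: no H
  1 × Cl: no H
  1 × F: no H
  1 × I: no H
  1 × O: 1 H
  Total hydrogens = 13.
Molecular formula: C8H13ClFIO

C8H13ClFIO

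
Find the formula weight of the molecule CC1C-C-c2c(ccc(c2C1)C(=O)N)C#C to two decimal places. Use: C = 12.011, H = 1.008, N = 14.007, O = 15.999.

Molecular formula: C14H15NO.
M = 14×12.011 + 15×1.008 + 1×14.007 + 1×15.999 = 213.28 g/mol.

213.28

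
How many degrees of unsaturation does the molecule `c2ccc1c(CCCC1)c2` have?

Molecular formula from the SMILES: C10H12.
DoU = (2C + 2 + N − H − X)/2 = (2·10 + 2 + 0 − 12 − 0)/2 = 10/2 = 5.
(Structurally: 2 ring(s) + 3 π bond(s) = 5.)

5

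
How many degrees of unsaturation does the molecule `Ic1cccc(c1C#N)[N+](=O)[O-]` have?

Molecular formula from the SMILES: C7H3IN2O2.
DoU = (2C + 2 + N − H − X)/2 = (2·7 + 2 + 2 − 3 − 1)/2 = 14/2 = 7.
(Structurally: 1 ring(s) + 6 π bond(s) = 7.)

7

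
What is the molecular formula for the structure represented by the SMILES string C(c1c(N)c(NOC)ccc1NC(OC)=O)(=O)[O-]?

C10H12N3O5-

Heavy atoms from the SMILES: 10 C, 3 N, 5 O.
Implicit hydrogens by atom environment:
  4 × C (aromatic): no H
  4 × O: no H
  2 × C: 3 H each → 6
  2 × C (aromatic): 1 H each → 2
  2 × C: no H
  2 × N: 1 H each → 2
  1 × N: 2 H
  1 × O (charge -1): no H
  Total hydrogens = 12.
Net charge -1.
Molecular formula: C10H12N3O5-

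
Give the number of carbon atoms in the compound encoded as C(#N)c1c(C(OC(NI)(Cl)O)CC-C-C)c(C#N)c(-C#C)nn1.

The symbol for carbon appears 14 times in the SMILES. Lowercase c denotes aromatic carbon and counts toward C.

14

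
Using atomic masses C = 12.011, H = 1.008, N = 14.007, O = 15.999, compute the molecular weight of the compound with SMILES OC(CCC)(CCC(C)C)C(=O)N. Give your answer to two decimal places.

Molecular formula: C10H21NO2.
M = 10×12.011 + 21×1.008 + 1×14.007 + 2×15.999 = 187.28 g/mol.

187.28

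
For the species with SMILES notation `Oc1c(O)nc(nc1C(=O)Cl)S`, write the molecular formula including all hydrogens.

Heavy atoms from the SMILES: 5 C, 1 Cl, 2 N, 3 O, 1 S.
Implicit hydrogens by atom environment:
  4 × C (aromatic): no H
  2 × N (aromatic): no H
  2 × O: 1 H each → 2
  1 × C: no H
  1 × Cl: no H
  1 × O: no H
  1 × S: 1 H
  Total hydrogens = 3.
Molecular formula: C5H3ClN2O3S

C5H3ClN2O3S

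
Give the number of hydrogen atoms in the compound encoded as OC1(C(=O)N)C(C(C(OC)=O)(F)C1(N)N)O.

12

Hydrogens are implicit in SMILES; fill each atom to its normal valence:
  5 × C: no H
  3 × N: 2 H each → 6
  3 × O: no H
  2 × O: 1 H each → 2
  1 × C: 3 H
  1 × C: 1 H
  1 × F: no H
  Total hydrogens = 12.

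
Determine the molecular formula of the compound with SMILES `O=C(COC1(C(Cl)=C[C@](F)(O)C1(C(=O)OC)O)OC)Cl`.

Heavy atoms from the SMILES: 10 C, 2 Cl, 1 F, 7 O.
Implicit hydrogens by atom environment:
  6 × C: no H
  5 × O: no H
  2 × C: 3 H each → 6
  2 × Cl: no H
  2 × O: 1 H each → 2
  1 × C: 2 H
  1 × C: 1 H
  1 × F: no H
  Total hydrogens = 11.
Molecular formula: C10H11Cl2FO7

C10H11Cl2FO7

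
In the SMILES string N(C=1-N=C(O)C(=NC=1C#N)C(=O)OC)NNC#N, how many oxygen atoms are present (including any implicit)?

The symbol for oxygen appears 3 times in the SMILES.

3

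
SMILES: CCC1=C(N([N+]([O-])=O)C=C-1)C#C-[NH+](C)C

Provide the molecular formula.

Heavy atoms from the SMILES: 10 C, 3 N, 2 O.
Implicit hydrogens by atom environment:
  3 × C: 3 H each → 9
  2 × C (aromatic): 1 H each → 2
  2 × C (aromatic): no H
  2 × C: no H
  1 × C: 2 H
  1 × N (charge +1): 1 H
  1 × N (aromatic): no H
  1 × N (charge +1): no H
  1 × O: no H
  1 × O (charge -1): no H
  Total hydrogens = 14.
Net charge +1.
Molecular formula: C10H14N3O2+

C10H14N3O2+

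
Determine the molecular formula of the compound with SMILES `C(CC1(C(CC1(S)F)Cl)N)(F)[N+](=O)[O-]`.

Heavy atoms from the SMILES: 6 C, 1 Cl, 2 F, 2 N, 2 O, 1 S.
Implicit hydrogens by atom environment:
  2 × C: 2 H each → 4
  2 × C: 1 H each → 2
  2 × C: no H
  2 × F: no H
  1 × Cl: no H
  1 × N: 2 H
  1 × N (charge +1): no H
  1 × O: no H
  1 × O (charge -1): no H
  1 × S: 1 H
  Total hydrogens = 9.
Molecular formula: C6H9ClF2N2O2S

C6H9ClF2N2O2S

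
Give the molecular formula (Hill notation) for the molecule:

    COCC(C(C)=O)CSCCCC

C10H20O2S

Heavy atoms from the SMILES: 10 C, 2 O, 1 S.
Implicit hydrogens by atom environment:
  5 × C: 2 H each → 10
  3 × C: 3 H each → 9
  2 × O: no H
  1 × C: 1 H
  1 × C: no H
  1 × S: no H
  Total hydrogens = 20.
Molecular formula: C10H20O2S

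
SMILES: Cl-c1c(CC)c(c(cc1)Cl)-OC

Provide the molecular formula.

C9H10Cl2O

Heavy atoms from the SMILES: 9 C, 2 Cl, 1 O.
Implicit hydrogens by atom environment:
  4 × C (aromatic): no H
  2 × C: 3 H each → 6
  2 × C (aromatic): 1 H each → 2
  2 × Cl: no H
  1 × C: 2 H
  1 × O: no H
  Total hydrogens = 10.
Molecular formula: C9H10Cl2O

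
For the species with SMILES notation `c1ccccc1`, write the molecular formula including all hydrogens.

C6H6

Heavy atoms from the SMILES: 6 C.
Implicit hydrogens by atom environment:
  6 × C (aromatic): 1 H each → 6
  Total hydrogens = 6.
Molecular formula: C6H6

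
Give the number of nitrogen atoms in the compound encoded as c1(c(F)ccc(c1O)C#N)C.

The symbol for nitrogen appears 1 time in the SMILES.

1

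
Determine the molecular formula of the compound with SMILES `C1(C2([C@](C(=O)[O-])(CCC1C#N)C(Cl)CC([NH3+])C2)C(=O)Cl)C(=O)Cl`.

Heavy atoms from the SMILES: 14 C, 3 Cl, 2 N, 4 O.
Implicit hydrogens by atom environment:
  6 × C: no H
  4 × C: 2 H each → 8
  4 × C: 1 H each → 4
  3 × Cl: no H
  3 × O: no H
  1 × N (charge +1): 3 H
  1 × N: no H
  1 × O (charge -1): no H
  Total hydrogens = 15.
Molecular formula: C14H15Cl3N2O4

C14H15Cl3N2O4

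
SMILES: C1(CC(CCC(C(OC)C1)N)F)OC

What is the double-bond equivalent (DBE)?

Molecular formula from the SMILES: C10H20FNO2.
DoU = (2C + 2 + N − H − X)/2 = (2·10 + 2 + 1 − 20 − 1)/2 = 2/2 = 1.
(Structurally: 1 ring(s) + 0 π bond(s) = 1.)

1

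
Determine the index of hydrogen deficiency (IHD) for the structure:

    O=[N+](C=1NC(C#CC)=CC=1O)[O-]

6

Molecular formula from the SMILES: C7H6N2O3.
DoU = (2C + 2 + N − H − X)/2 = (2·7 + 2 + 2 − 6 − 0)/2 = 12/2 = 6.
(Structurally: 1 ring(s) + 5 π bond(s) = 6.)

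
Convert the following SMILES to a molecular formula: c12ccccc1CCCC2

C10H12

Heavy atoms from the SMILES: 10 C.
Implicit hydrogens by atom environment:
  4 × C: 2 H each → 8
  4 × C (aromatic): 1 H each → 4
  2 × C (aromatic): no H
  Total hydrogens = 12.
Molecular formula: C10H12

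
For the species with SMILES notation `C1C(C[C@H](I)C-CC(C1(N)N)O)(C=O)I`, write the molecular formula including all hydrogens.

Heavy atoms from the SMILES: 9 C, 2 I, 2 N, 2 O.
Implicit hydrogens by atom environment:
  4 × C: 2 H each → 8
  3 × C: 1 H each → 3
  2 × C: no H
  2 × I: no H
  2 × N: 2 H each → 4
  1 × O: 1 H
  1 × O: no H
  Total hydrogens = 16.
Molecular formula: C9H16I2N2O2

C9H16I2N2O2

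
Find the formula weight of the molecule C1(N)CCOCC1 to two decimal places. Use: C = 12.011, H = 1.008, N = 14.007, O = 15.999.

Molecular formula: C5H11NO.
M = 5×12.011 + 11×1.008 + 1×14.007 + 1×15.999 = 101.15 g/mol.

101.15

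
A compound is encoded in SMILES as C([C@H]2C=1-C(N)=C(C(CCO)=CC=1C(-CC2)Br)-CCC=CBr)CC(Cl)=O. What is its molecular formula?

C19H24Br2ClNO2

Heavy atoms from the SMILES: 2 Br, 19 C, 1 Cl, 1 N, 2 O.
Implicit hydrogens by atom environment:
  8 × C: 2 H each → 16
  5 × C (aromatic): no H
  4 × C: 1 H each → 4
  2 × Br: no H
  1 × C (aromatic): 1 H
  1 × C: no H
  1 × Cl: no H
  1 × N: 2 H
  1 × O: 1 H
  1 × O: no H
  Total hydrogens = 24.
Molecular formula: C19H24Br2ClNO2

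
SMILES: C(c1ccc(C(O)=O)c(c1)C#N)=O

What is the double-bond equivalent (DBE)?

Molecular formula from the SMILES: C9H5NO3.
DoU = (2C + 2 + N − H − X)/2 = (2·9 + 2 + 1 − 5 − 0)/2 = 16/2 = 8.
(Structurally: 1 ring(s) + 7 π bond(s) = 8.)

8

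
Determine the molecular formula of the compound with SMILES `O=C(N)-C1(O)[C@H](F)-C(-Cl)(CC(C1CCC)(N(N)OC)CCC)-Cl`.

Heavy atoms from the SMILES: 14 C, 2 Cl, 1 F, 3 N, 3 O.
Implicit hydrogens by atom environment:
  5 × C: 2 H each → 10
  4 × C: no H
  3 × C: 3 H each → 9
  2 × C: 1 H each → 2
  2 × Cl: no H
  2 × N: 2 H each → 4
  2 × O: no H
  1 × F: no H
  1 × N: no H
  1 × O: 1 H
  Total hydrogens = 26.
Molecular formula: C14H26Cl2FN3O3

C14H26Cl2FN3O3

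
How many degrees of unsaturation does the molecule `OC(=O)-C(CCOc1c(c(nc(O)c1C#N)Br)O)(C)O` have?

7

Molecular formula from the SMILES: C11H11BrN2O6.
DoU = (2C + 2 + N − H − X)/2 = (2·11 + 2 + 2 − 11 − 1)/2 = 14/2 = 7.
(Structurally: 1 ring(s) + 6 π bond(s) = 7.)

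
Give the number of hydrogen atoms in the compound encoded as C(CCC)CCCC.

18

Hydrogens are implicit in SMILES; fill each atom to its normal valence:
  6 × C: 2 H each → 12
  2 × C: 3 H each → 6
  Total hydrogens = 18.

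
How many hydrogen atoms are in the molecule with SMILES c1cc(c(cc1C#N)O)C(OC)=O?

7

Hydrogens are implicit in SMILES; fill each atom to its normal valence:
  3 × C (aromatic): 1 H each → 3
  3 × C (aromatic): no H
  2 × C: no H
  2 × O: no H
  1 × C: 3 H
  1 × N: no H
  1 × O: 1 H
  Total hydrogens = 7.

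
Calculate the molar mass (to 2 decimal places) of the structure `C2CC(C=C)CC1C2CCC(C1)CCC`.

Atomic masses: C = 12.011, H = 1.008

Molecular formula: C15H26.
M = 15×12.011 + 26×1.008 = 206.37 g/mol.

206.37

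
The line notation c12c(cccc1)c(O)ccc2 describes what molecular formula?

C10H8O

Heavy atoms from the SMILES: 10 C, 1 O.
Implicit hydrogens by atom environment:
  7 × C (aromatic): 1 H each → 7
  3 × C (aromatic): no H
  1 × O: 1 H
  Total hydrogens = 8.
Molecular formula: C10H8O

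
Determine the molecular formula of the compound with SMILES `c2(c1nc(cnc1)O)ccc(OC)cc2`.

C11H10N2O2

Heavy atoms from the SMILES: 11 C, 2 N, 2 O.
Implicit hydrogens by atom environment:
  6 × C (aromatic): 1 H each → 6
  4 × C (aromatic): no H
  2 × N (aromatic): no H
  1 × C: 3 H
  1 × O: 1 H
  1 × O: no H
  Total hydrogens = 10.
Molecular formula: C11H10N2O2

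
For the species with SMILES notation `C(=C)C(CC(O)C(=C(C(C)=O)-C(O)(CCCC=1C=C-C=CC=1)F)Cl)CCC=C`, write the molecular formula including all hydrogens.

C23H30ClFO3

Heavy atoms from the SMILES: 23 C, 1 Cl, 1 F, 3 O.
Implicit hydrogens by atom environment:
  8 × C: 2 H each → 16
  5 × C (aromatic): 1 H each → 5
  4 × C: 1 H each → 4
  4 × C: no H
  2 × O: 1 H each → 2
  1 × C: 3 H
  1 × C (aromatic): no H
  1 × Cl: no H
  1 × F: no H
  1 × O: no H
  Total hydrogens = 30.
Molecular formula: C23H30ClFO3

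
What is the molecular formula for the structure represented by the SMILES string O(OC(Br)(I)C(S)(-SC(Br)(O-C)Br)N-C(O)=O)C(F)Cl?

Heavy atoms from the SMILES: 3 Br, 6 C, 1 Cl, 1 F, 1 I, 1 N, 5 O, 2 S.
Implicit hydrogens by atom environment:
  4 × C: no H
  4 × O: no H
  3 × Br: no H
  1 × C: 3 H
  1 × C: 1 H
  1 × Cl: no H
  1 × F: no H
  1 × I: no H
  1 × N: 1 H
  1 × O: 1 H
  1 × S: 1 H
  1 × S: no H
  Total hydrogens = 7.
Molecular formula: C6H7Br3ClFINO5S2

C6H7Br3ClFINO5S2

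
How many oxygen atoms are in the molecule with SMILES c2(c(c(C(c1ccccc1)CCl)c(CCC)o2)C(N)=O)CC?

The symbol for oxygen appears 2 times in the SMILES.

2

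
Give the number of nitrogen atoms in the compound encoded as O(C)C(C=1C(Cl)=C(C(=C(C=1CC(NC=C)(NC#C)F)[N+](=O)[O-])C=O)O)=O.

The symbol for nitrogen appears 3 times in the SMILES.

3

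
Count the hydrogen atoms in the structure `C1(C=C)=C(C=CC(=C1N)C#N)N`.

Hydrogens are implicit in SMILES; fill each atom to its normal valence:
  4 × C (aromatic): no H
  2 × C (aromatic): 1 H each → 2
  2 × N: 2 H each → 4
  1 × C: 2 H
  1 × C: 1 H
  1 × C: no H
  1 × N: no H
  Total hydrogens = 9.

9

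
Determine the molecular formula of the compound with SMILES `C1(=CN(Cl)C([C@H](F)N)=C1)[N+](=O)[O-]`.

Heavy atoms from the SMILES: 5 C, 1 Cl, 1 F, 3 N, 2 O.
Implicit hydrogens by atom environment:
  2 × C (aromatic): 1 H each → 2
  2 × C (aromatic): no H
  1 × C: 1 H
  1 × Cl: no H
  1 × F: no H
  1 × N: 2 H
  1 × N (aromatic): no H
  1 × N (charge +1): no H
  1 × O: no H
  1 × O (charge -1): no H
  Total hydrogens = 5.
Molecular formula: C5H5ClFN3O2

C5H5ClFN3O2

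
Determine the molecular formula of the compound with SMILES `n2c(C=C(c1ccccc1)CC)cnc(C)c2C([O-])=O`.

C16H15N2O2-

Heavy atoms from the SMILES: 16 C, 2 N, 2 O.
Implicit hydrogens by atom environment:
  6 × C (aromatic): 1 H each → 6
  4 × C (aromatic): no H
  2 × C: 3 H each → 6
  2 × C: no H
  2 × N (aromatic): no H
  1 × C: 2 H
  1 × C: 1 H
  1 × O: no H
  1 × O (charge -1): no H
  Total hydrogens = 15.
Net charge -1.
Molecular formula: C16H15N2O2-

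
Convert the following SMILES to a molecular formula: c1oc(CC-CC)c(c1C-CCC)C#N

Heavy atoms from the SMILES: 13 C, 1 N, 1 O.
Implicit hydrogens by atom environment:
  6 × C: 2 H each → 12
  3 × C (aromatic): no H
  2 × C: 3 H each → 6
  1 × C (aromatic): 1 H
  1 × C: no H
  1 × N: no H
  1 × O (aromatic): no H
  Total hydrogens = 19.
Molecular formula: C13H19NO

C13H19NO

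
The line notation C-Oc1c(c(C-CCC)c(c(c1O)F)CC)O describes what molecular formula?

C13H19FO3

Heavy atoms from the SMILES: 13 C, 1 F, 3 O.
Implicit hydrogens by atom environment:
  6 × C (aromatic): no H
  4 × C: 2 H each → 8
  3 × C: 3 H each → 9
  2 × O: 1 H each → 2
  1 × F: no H
  1 × O: no H
  Total hydrogens = 19.
Molecular formula: C13H19FO3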